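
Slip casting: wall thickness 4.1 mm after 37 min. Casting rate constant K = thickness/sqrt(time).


K = 4.1 / sqrt(37) = 4.1 / 6.0828 = 0.674 mm/min^0.5

0.674


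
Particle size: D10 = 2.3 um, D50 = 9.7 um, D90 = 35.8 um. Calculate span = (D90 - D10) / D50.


Span = (35.8 - 2.3) / 9.7 = 33.5 / 9.7 = 3.454

3.454


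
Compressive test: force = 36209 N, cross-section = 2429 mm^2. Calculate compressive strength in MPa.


CS = 36209 / 2429 = 14.9 MPa

14.9


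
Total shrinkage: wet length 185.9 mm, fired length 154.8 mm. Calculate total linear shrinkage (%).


TS = (185.9 - 154.8) / 185.9 * 100 = 16.73%

16.73


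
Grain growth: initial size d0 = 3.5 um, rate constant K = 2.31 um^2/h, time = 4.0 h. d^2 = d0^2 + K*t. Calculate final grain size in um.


d^2 = 3.5^2 + 2.31*4.0 = 21.49
d = sqrt(21.49) = 4.64 um

4.64


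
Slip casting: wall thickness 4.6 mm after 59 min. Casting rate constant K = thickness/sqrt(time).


K = 4.6 / sqrt(59) = 4.6 / 7.6811 = 0.599 mm/min^0.5

0.599


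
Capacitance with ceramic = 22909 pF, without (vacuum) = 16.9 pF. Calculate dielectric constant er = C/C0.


er = 22909 / 16.9 = 1355.56

1355.56


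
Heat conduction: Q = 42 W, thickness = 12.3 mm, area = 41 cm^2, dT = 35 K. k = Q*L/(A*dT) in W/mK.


k = 42*12.3/1000/(41/10000*35) = 3.6 W/mK

3.6


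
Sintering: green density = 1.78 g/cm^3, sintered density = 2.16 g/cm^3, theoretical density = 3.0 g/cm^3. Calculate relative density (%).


Relative = 2.16 / 3.0 * 100 = 72.0%

72.0


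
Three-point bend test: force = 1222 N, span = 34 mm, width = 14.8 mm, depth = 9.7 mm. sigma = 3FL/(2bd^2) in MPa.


sigma = 3*1222*34/(2*14.8*9.7^2) = 44.8 MPa

44.8


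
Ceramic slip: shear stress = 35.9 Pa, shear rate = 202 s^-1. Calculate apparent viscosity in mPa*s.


eta = tau/gamma * 1000 = 35.9/202 * 1000 = 177.7 mPa*s

177.7


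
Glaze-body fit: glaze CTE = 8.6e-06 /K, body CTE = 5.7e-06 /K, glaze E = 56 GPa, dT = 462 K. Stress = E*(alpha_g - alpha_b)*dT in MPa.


Stress = 56*1000*(8.6e-06 - 5.7e-06)*462 = 75.0 MPa

75.0


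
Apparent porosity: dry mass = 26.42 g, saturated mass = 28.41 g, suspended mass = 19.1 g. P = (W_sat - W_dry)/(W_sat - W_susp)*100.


P = (28.41 - 26.42) / (28.41 - 19.1) * 100 = 1.99 / 9.31 * 100 = 21.4%

21.4


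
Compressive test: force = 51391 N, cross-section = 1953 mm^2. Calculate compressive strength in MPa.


CS = 51391 / 1953 = 26.3 MPa

26.3


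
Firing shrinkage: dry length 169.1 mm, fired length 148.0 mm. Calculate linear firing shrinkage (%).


FS = (169.1 - 148.0) / 169.1 * 100 = 12.48%

12.48


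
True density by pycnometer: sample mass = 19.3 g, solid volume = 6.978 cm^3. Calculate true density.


TD = 19.3 / 6.978 = 2.766 g/cm^3

2.766


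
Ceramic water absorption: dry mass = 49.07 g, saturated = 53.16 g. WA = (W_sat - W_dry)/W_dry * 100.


WA = (53.16 - 49.07) / 49.07 * 100 = 8.34%

8.34


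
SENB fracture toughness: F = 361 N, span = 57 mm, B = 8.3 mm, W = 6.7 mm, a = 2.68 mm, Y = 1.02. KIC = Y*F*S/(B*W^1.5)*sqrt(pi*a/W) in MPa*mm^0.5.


KIC = 1.02*361*57/(8.3*6.7^1.5)*sqrt(pi*2.68/6.7) = 163.45

163.45


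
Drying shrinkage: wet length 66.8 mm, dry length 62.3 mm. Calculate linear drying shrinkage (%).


DS = (66.8 - 62.3) / 66.8 * 100 = 6.74%

6.74


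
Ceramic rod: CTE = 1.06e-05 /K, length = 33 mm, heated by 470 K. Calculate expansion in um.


dL = 1.06e-05 * 33 * 470 * 1000 = 164.406 um

164.406


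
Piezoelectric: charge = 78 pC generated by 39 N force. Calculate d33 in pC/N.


d33 = 78 / 39 = 2.0 pC/N

2.0


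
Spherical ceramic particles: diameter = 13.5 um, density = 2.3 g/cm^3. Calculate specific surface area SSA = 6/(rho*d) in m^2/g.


SSA = 6 / (2.3 * 13.5) = 0.193 m^2/g

0.193


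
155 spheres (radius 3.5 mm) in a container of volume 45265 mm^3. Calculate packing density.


V_sphere = 4/3*pi*3.5^3 = 179.5944 mm^3
Total V = 155*179.5944 = 27837.132 mm^3
PD = 27837.132 / 45265 = 0.615

0.615


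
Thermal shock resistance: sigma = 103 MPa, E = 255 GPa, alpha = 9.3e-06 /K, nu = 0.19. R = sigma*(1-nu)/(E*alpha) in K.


R = 103*(1-0.19)/(255*1000*9.3e-06) = 35 K

35


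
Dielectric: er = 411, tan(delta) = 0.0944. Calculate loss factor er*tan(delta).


Loss = 411 * 0.0944 = 38.798

38.798


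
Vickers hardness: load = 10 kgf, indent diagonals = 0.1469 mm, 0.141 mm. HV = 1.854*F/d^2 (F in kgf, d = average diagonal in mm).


d_avg = (0.1469+0.141)/2 = 0.14395 mm
HV = 1.854*10/0.14395^2 = 895

895


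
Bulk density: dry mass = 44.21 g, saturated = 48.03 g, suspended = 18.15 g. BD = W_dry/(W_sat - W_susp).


BD = 44.21 / (48.03 - 18.15) = 44.21 / 29.88 = 1.48 g/cm^3

1.48


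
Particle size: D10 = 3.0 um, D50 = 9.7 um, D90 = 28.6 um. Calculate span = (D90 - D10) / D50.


Span = (28.6 - 3.0) / 9.7 = 25.6 / 9.7 = 2.639

2.639


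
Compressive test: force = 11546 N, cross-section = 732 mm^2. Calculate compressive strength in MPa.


CS = 11546 / 732 = 15.8 MPa

15.8


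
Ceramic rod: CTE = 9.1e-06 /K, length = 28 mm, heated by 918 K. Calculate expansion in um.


dL = 9.1e-06 * 28 * 918 * 1000 = 233.906 um

233.906


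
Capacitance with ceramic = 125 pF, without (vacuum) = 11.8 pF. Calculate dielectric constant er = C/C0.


er = 125 / 11.8 = 10.59

10.59


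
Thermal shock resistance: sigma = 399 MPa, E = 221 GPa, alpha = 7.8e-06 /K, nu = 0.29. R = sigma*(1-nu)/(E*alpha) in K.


R = 399*(1-0.29)/(221*1000*7.8e-06) = 164 K

164


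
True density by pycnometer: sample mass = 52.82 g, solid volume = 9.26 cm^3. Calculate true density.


TD = 52.82 / 9.26 = 5.704 g/cm^3

5.704


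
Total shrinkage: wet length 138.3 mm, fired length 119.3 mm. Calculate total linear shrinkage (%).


TS = (138.3 - 119.3) / 138.3 * 100 = 13.74%

13.74


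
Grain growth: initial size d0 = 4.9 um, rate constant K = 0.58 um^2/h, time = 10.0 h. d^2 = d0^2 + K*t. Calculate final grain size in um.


d^2 = 4.9^2 + 0.58*10.0 = 29.81
d = sqrt(29.81) = 5.46 um

5.46


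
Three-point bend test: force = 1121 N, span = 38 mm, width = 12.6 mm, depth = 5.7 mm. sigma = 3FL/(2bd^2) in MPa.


sigma = 3*1121*38/(2*12.6*5.7^2) = 156.1 MPa

156.1


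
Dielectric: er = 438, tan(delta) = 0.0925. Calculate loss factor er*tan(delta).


Loss = 438 * 0.0925 = 40.515

40.515


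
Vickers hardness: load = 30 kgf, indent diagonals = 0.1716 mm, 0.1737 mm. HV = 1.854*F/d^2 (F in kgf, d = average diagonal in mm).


d_avg = (0.1716+0.1737)/2 = 0.17265 mm
HV = 1.854*30/0.17265^2 = 1866

1866


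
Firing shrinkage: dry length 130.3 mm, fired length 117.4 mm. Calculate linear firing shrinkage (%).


FS = (130.3 - 117.4) / 130.3 * 100 = 9.9%

9.9


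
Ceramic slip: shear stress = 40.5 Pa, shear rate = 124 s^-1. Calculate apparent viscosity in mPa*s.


eta = tau/gamma * 1000 = 40.5/124 * 1000 = 326.6 mPa*s

326.6


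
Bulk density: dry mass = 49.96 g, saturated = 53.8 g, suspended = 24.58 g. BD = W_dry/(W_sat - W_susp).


BD = 49.96 / (53.8 - 24.58) = 49.96 / 29.22 = 1.71 g/cm^3

1.71


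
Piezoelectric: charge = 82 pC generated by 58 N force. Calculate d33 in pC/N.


d33 = 82 / 58 = 1.4 pC/N

1.4


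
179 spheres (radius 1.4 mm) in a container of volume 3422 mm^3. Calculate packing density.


V_sphere = 4/3*pi*1.4^3 = 11.494 mm^3
Total V = 179*11.494 = 2057.426 mm^3
PD = 2057.426 / 3422 = 0.601

0.601


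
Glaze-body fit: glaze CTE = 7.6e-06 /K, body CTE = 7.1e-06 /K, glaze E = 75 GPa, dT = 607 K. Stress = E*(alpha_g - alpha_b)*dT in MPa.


Stress = 75*1000*(7.6e-06 - 7.1e-06)*607 = 22.8 MPa

22.8


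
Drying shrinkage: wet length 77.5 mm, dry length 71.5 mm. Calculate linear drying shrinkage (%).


DS = (77.5 - 71.5) / 77.5 * 100 = 7.74%

7.74


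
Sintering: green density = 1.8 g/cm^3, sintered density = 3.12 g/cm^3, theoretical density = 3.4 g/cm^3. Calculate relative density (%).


Relative = 3.12 / 3.4 * 100 = 91.8%

91.8


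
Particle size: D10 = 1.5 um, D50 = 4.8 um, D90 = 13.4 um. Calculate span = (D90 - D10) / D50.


Span = (13.4 - 1.5) / 4.8 = 11.9 / 4.8 = 2.479

2.479


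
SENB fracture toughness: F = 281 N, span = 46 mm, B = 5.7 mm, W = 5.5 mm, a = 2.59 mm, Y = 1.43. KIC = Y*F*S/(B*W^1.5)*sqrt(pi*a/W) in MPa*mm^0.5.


KIC = 1.43*281*46/(5.7*5.5^1.5)*sqrt(pi*2.59/5.5) = 305.79

305.79


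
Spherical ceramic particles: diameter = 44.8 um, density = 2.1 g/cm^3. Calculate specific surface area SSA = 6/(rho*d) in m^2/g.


SSA = 6 / (2.1 * 44.8) = 0.064 m^2/g

0.064


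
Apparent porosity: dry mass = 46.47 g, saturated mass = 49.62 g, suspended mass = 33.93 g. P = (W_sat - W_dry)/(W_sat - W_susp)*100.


P = (49.62 - 46.47) / (49.62 - 33.93) * 100 = 3.15 / 15.69 * 100 = 20.1%

20.1


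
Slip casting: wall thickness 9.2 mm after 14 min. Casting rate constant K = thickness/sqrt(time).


K = 9.2 / sqrt(14) = 9.2 / 3.7417 = 2.459 mm/min^0.5

2.459


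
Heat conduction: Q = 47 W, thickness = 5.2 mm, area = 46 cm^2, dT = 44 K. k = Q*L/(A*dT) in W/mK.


k = 47*5.2/1000/(46/10000*44) = 1.21 W/mK

1.21


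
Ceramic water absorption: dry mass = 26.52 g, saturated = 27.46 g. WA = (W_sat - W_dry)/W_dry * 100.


WA = (27.46 - 26.52) / 26.52 * 100 = 3.54%

3.54


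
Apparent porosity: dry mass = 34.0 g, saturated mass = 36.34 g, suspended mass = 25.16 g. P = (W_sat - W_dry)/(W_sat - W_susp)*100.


P = (36.34 - 34.0) / (36.34 - 25.16) * 100 = 2.34 / 11.18 * 100 = 20.9%

20.9


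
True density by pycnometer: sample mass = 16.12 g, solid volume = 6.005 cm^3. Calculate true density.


TD = 16.12 / 6.005 = 2.684 g/cm^3

2.684


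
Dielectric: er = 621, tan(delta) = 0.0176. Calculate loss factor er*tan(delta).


Loss = 621 * 0.0176 = 10.93

10.93


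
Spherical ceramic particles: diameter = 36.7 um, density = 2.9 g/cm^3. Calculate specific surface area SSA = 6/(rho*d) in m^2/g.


SSA = 6 / (2.9 * 36.7) = 0.056 m^2/g

0.056


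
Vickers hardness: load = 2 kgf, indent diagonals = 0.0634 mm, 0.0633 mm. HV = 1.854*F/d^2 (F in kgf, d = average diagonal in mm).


d_avg = (0.0634+0.0633)/2 = 0.06335 mm
HV = 1.854*2/0.06335^2 = 924

924


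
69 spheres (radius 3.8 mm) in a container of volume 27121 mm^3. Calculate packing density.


V_sphere = 4/3*pi*3.8^3 = 229.8473 mm^3
Total V = 69*229.8473 = 15859.4637 mm^3
PD = 15859.4637 / 27121 = 0.585

0.585


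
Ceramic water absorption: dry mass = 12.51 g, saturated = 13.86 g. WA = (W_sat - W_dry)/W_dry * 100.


WA = (13.86 - 12.51) / 12.51 * 100 = 10.79%

10.79


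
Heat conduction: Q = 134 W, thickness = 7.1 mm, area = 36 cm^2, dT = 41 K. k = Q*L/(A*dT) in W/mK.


k = 134*7.1/1000/(36/10000*41) = 6.45 W/mK

6.45


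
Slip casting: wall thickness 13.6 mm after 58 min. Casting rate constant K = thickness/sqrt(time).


K = 13.6 / sqrt(58) = 13.6 / 7.6158 = 1.786 mm/min^0.5

1.786


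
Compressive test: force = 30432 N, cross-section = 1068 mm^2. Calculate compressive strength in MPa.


CS = 30432 / 1068 = 28.5 MPa

28.5


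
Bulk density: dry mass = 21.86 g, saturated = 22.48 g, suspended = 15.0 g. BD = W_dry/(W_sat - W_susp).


BD = 21.86 / (22.48 - 15.0) = 21.86 / 7.48 = 2.922 g/cm^3

2.922


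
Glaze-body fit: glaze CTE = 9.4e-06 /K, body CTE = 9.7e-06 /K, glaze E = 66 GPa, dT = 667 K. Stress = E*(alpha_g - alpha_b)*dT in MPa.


Stress = 66*1000*(9.4e-06 - 9.7e-06)*667 = -13.2 MPa

-13.2


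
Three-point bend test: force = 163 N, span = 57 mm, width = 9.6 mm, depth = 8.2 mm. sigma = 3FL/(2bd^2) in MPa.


sigma = 3*163*57/(2*9.6*8.2^2) = 21.6 MPa

21.6


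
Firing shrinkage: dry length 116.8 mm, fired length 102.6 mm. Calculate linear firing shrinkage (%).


FS = (116.8 - 102.6) / 116.8 * 100 = 12.16%

12.16


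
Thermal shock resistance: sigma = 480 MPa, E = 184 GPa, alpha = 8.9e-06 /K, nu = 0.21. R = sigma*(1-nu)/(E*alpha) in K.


R = 480*(1-0.21)/(184*1000*8.9e-06) = 232 K

232


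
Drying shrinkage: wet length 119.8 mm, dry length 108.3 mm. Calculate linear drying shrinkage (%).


DS = (119.8 - 108.3) / 119.8 * 100 = 9.6%

9.6


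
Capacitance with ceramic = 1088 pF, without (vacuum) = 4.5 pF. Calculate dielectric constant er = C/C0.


er = 1088 / 4.5 = 241.78

241.78


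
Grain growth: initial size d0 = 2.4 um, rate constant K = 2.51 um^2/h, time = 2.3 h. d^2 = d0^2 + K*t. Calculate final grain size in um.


d^2 = 2.4^2 + 2.51*2.3 = 11.533
d = sqrt(11.533) = 3.4 um

3.4


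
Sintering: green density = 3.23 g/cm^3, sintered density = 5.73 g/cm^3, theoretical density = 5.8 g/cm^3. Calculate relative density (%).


Relative = 5.73 / 5.8 * 100 = 98.8%

98.8


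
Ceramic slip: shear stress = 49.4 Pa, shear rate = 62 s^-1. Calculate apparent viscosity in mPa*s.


eta = tau/gamma * 1000 = 49.4/62 * 1000 = 796.8 mPa*s

796.8


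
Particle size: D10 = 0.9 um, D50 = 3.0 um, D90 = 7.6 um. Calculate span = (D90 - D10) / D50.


Span = (7.6 - 0.9) / 3.0 = 6.7 / 3.0 = 2.233

2.233


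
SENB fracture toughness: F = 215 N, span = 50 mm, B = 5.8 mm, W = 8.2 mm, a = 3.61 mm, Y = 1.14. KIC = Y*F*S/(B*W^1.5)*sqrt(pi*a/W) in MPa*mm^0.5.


KIC = 1.14*215*50/(5.8*8.2^1.5)*sqrt(pi*3.61/8.2) = 105.82

105.82


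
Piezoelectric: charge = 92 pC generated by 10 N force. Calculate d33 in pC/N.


d33 = 92 / 10 = 9.2 pC/N

9.2


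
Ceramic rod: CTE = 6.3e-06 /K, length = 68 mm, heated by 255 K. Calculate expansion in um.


dL = 6.3e-06 * 68 * 255 * 1000 = 109.242 um

109.242


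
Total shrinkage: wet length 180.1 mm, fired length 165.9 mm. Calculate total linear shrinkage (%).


TS = (180.1 - 165.9) / 180.1 * 100 = 7.88%

7.88


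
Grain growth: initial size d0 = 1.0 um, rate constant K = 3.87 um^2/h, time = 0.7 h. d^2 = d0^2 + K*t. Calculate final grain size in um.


d^2 = 1.0^2 + 3.87*0.7 = 3.709
d = sqrt(3.709) = 1.93 um

1.93


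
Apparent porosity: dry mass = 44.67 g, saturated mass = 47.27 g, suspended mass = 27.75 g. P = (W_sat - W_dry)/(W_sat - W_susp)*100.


P = (47.27 - 44.67) / (47.27 - 27.75) * 100 = 2.6 / 19.52 * 100 = 13.3%

13.3


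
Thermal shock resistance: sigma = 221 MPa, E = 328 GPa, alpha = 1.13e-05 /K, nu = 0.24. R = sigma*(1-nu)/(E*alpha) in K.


R = 221*(1-0.24)/(328*1000*1.13e-05) = 45 K

45


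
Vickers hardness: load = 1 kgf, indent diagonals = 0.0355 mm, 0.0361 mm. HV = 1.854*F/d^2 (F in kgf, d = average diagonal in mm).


d_avg = (0.0355+0.0361)/2 = 0.0358 mm
HV = 1.854*1/0.0358^2 = 1447

1447


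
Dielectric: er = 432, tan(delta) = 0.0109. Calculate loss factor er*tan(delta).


Loss = 432 * 0.0109 = 4.709

4.709


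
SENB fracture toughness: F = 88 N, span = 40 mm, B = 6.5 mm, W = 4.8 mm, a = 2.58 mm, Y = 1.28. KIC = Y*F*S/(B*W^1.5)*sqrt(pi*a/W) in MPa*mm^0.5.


KIC = 1.28*88*40/(6.5*4.8^1.5)*sqrt(pi*2.58/4.8) = 85.65

85.65


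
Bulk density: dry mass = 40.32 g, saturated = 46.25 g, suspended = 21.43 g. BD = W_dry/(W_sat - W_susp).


BD = 40.32 / (46.25 - 21.43) = 40.32 / 24.82 = 1.624 g/cm^3

1.624


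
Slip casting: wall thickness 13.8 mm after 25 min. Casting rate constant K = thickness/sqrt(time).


K = 13.8 / sqrt(25) = 13.8 / 5.0 = 2.76 mm/min^0.5

2.76


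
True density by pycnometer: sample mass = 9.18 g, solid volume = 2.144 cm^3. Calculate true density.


TD = 9.18 / 2.144 = 4.282 g/cm^3

4.282


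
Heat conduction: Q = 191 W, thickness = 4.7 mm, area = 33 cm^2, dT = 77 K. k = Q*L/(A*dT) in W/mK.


k = 191*4.7/1000/(33/10000*77) = 3.53 W/mK

3.53


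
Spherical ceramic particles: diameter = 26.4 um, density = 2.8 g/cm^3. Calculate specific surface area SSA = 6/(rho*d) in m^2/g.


SSA = 6 / (2.8 * 26.4) = 0.081 m^2/g

0.081


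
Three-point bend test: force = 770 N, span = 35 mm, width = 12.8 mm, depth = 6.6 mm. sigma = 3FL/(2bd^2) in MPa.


sigma = 3*770*35/(2*12.8*6.6^2) = 72.5 MPa

72.5


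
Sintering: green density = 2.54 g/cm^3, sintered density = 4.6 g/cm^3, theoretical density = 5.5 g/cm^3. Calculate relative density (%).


Relative = 4.6 / 5.5 * 100 = 83.6%

83.6


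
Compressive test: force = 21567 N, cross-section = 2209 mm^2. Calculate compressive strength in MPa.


CS = 21567 / 2209 = 9.8 MPa

9.8


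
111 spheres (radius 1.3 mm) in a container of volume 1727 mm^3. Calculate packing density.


V_sphere = 4/3*pi*1.3^3 = 9.2028 mm^3
Total V = 111*9.2028 = 1021.5108 mm^3
PD = 1021.5108 / 1727 = 0.591

0.591


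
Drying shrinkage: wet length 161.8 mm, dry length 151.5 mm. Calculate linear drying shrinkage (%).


DS = (161.8 - 151.5) / 161.8 * 100 = 6.37%

6.37


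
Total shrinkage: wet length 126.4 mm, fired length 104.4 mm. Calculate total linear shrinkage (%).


TS = (126.4 - 104.4) / 126.4 * 100 = 17.41%

17.41


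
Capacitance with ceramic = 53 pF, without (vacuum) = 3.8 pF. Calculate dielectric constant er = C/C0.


er = 53 / 3.8 = 13.95

13.95


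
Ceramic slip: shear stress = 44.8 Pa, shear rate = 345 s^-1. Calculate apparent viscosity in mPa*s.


eta = tau/gamma * 1000 = 44.8/345 * 1000 = 129.9 mPa*s

129.9


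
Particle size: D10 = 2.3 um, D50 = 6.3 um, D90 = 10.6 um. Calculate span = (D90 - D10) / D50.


Span = (10.6 - 2.3) / 6.3 = 8.3 / 6.3 = 1.317

1.317


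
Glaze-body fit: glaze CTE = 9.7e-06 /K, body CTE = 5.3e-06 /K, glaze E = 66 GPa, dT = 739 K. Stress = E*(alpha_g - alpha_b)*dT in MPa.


Stress = 66*1000*(9.7e-06 - 5.3e-06)*739 = 214.6 MPa

214.6


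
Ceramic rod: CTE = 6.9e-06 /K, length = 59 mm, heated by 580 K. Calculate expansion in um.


dL = 6.9e-06 * 59 * 580 * 1000 = 236.118 um

236.118


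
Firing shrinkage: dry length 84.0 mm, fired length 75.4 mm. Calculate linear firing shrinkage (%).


FS = (84.0 - 75.4) / 84.0 * 100 = 10.24%

10.24


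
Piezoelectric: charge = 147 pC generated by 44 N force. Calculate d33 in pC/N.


d33 = 147 / 44 = 3.3 pC/N

3.3


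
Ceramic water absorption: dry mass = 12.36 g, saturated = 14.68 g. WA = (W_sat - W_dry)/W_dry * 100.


WA = (14.68 - 12.36) / 12.36 * 100 = 18.77%

18.77


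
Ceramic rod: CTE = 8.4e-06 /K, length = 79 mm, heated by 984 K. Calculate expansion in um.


dL = 8.4e-06 * 79 * 984 * 1000 = 652.982 um

652.982


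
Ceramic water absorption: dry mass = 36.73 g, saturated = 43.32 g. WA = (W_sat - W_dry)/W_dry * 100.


WA = (43.32 - 36.73) / 36.73 * 100 = 17.94%

17.94


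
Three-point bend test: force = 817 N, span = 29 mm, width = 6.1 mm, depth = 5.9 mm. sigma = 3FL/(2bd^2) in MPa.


sigma = 3*817*29/(2*6.1*5.9^2) = 167.4 MPa

167.4


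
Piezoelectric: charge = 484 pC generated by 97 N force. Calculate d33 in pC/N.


d33 = 484 / 97 = 5.0 pC/N

5.0


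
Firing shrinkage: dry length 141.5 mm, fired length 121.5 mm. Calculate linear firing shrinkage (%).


FS = (141.5 - 121.5) / 141.5 * 100 = 14.13%

14.13


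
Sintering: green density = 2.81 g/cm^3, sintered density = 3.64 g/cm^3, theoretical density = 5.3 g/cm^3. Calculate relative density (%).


Relative = 3.64 / 5.3 * 100 = 68.7%

68.7


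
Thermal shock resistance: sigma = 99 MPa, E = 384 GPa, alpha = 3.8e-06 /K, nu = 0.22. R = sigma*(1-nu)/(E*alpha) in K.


R = 99*(1-0.22)/(384*1000*3.8e-06) = 53 K

53


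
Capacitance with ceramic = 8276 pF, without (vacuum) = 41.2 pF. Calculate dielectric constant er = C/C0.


er = 8276 / 41.2 = 200.87

200.87


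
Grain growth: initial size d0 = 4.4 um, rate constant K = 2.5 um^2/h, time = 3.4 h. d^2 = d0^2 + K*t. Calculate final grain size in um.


d^2 = 4.4^2 + 2.5*3.4 = 27.86
d = sqrt(27.86) = 5.28 um

5.28


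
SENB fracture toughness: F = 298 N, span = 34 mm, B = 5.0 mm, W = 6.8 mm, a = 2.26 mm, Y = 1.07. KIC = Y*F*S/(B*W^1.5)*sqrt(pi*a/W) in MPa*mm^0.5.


KIC = 1.07*298*34/(5.0*6.8^1.5)*sqrt(pi*2.26/6.8) = 124.95

124.95


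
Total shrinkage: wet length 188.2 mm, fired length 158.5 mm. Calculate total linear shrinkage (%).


TS = (188.2 - 158.5) / 188.2 * 100 = 15.78%

15.78


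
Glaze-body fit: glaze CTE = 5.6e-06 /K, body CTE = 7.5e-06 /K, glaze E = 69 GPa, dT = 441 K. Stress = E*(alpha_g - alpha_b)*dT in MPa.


Stress = 69*1000*(5.6e-06 - 7.5e-06)*441 = -57.8 MPa

-57.8


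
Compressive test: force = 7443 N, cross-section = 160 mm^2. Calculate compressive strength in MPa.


CS = 7443 / 160 = 46.5 MPa

46.5


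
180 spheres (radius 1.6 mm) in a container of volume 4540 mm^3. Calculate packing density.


V_sphere = 4/3*pi*1.6^3 = 17.1573 mm^3
Total V = 180*17.1573 = 3088.314 mm^3
PD = 3088.314 / 4540 = 0.68

0.68


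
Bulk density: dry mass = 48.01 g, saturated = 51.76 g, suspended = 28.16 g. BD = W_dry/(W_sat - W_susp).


BD = 48.01 / (51.76 - 28.16) = 48.01 / 23.6 = 2.034 g/cm^3

2.034


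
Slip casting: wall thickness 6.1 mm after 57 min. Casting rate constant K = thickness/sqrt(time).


K = 6.1 / sqrt(57) = 6.1 / 7.5498 = 0.808 mm/min^0.5

0.808


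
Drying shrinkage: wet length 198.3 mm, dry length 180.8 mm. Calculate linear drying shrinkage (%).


DS = (198.3 - 180.8) / 198.3 * 100 = 8.83%

8.83


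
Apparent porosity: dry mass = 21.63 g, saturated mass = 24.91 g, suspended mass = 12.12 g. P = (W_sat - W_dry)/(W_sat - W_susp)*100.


P = (24.91 - 21.63) / (24.91 - 12.12) * 100 = 3.28 / 12.79 * 100 = 25.6%

25.6


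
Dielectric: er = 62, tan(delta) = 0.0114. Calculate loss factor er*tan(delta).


Loss = 62 * 0.0114 = 0.707

0.707


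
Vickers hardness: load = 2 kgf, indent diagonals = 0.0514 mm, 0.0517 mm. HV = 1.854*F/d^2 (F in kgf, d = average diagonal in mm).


d_avg = (0.0514+0.0517)/2 = 0.05155 mm
HV = 1.854*2/0.05155^2 = 1395

1395


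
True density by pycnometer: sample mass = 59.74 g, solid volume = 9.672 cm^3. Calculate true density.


TD = 59.74 / 9.672 = 6.177 g/cm^3

6.177


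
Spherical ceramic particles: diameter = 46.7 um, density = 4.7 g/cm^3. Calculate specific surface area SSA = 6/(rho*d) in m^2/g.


SSA = 6 / (4.7 * 46.7) = 0.027 m^2/g

0.027


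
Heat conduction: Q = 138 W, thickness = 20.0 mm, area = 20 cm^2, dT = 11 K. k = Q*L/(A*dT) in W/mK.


k = 138*20.0/1000/(20/10000*11) = 125.45 W/mK

125.45


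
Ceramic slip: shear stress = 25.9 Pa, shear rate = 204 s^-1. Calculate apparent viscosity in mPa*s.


eta = tau/gamma * 1000 = 25.9/204 * 1000 = 127.0 mPa*s

127.0


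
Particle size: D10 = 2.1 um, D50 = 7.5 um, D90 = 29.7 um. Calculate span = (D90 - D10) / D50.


Span = (29.7 - 2.1) / 7.5 = 27.6 / 7.5 = 3.68

3.68


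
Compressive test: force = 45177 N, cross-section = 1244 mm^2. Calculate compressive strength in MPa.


CS = 45177 / 1244 = 36.3 MPa

36.3


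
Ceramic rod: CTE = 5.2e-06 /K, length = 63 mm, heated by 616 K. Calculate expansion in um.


dL = 5.2e-06 * 63 * 616 * 1000 = 201.802 um

201.802


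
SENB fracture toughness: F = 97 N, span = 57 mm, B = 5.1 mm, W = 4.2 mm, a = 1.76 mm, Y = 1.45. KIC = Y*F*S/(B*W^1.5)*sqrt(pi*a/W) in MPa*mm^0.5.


KIC = 1.45*97*57/(5.1*4.2^1.5)*sqrt(pi*1.76/4.2) = 209.54

209.54


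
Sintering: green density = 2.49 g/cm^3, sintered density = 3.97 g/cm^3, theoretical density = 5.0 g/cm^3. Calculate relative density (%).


Relative = 3.97 / 5.0 * 100 = 79.4%

79.4


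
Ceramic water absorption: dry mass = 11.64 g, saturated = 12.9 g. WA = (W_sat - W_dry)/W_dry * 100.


WA = (12.9 - 11.64) / 11.64 * 100 = 10.82%

10.82


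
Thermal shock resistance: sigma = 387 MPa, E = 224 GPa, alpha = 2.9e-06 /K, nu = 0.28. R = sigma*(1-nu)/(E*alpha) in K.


R = 387*(1-0.28)/(224*1000*2.9e-06) = 429 K

429


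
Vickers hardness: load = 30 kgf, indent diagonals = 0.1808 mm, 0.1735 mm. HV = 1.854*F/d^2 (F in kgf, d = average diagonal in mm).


d_avg = (0.1808+0.1735)/2 = 0.17715 mm
HV = 1.854*30/0.17715^2 = 1772

1772


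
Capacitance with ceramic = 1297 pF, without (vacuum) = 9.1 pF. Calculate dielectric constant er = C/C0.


er = 1297 / 9.1 = 142.53

142.53


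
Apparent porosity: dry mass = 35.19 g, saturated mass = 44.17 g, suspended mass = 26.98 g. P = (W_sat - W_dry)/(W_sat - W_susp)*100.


P = (44.17 - 35.19) / (44.17 - 26.98) * 100 = 8.98 / 17.19 * 100 = 52.2%

52.2


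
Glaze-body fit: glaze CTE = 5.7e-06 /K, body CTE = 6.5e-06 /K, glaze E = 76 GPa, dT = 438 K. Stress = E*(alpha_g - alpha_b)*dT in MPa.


Stress = 76*1000*(5.7e-06 - 6.5e-06)*438 = -26.6 MPa

-26.6


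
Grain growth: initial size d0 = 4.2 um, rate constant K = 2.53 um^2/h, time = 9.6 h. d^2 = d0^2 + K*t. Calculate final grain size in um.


d^2 = 4.2^2 + 2.53*9.6 = 41.928
d = sqrt(41.928) = 6.48 um

6.48


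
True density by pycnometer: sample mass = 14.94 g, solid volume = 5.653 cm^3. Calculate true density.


TD = 14.94 / 5.653 = 2.643 g/cm^3

2.643


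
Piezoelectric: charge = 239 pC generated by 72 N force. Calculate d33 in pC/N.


d33 = 239 / 72 = 3.3 pC/N

3.3


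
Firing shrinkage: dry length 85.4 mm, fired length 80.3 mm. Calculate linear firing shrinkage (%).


FS = (85.4 - 80.3) / 85.4 * 100 = 5.97%

5.97


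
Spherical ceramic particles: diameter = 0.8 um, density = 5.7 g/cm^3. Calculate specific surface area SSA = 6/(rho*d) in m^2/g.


SSA = 6 / (5.7 * 0.8) = 1.316 m^2/g

1.316


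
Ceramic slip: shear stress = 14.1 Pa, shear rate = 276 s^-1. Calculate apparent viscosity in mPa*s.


eta = tau/gamma * 1000 = 14.1/276 * 1000 = 51.1 mPa*s

51.1


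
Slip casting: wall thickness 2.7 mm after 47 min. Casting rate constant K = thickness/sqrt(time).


K = 2.7 / sqrt(47) = 2.7 / 6.8557 = 0.394 mm/min^0.5

0.394


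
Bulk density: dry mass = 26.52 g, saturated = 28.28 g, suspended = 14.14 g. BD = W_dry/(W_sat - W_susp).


BD = 26.52 / (28.28 - 14.14) = 26.52 / 14.14 = 1.876 g/cm^3

1.876


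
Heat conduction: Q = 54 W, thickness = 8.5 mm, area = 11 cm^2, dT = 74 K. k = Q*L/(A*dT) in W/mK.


k = 54*8.5/1000/(11/10000*74) = 5.64 W/mK

5.64


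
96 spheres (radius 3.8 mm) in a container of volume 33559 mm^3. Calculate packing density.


V_sphere = 4/3*pi*3.8^3 = 229.8473 mm^3
Total V = 96*229.8473 = 22065.3408 mm^3
PD = 22065.3408 / 33559 = 0.658

0.658


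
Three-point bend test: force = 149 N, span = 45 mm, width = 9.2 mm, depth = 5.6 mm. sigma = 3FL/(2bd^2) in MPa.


sigma = 3*149*45/(2*9.2*5.6^2) = 34.9 MPa

34.9


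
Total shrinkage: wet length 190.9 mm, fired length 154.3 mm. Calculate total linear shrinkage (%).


TS = (190.9 - 154.3) / 190.9 * 100 = 19.17%

19.17


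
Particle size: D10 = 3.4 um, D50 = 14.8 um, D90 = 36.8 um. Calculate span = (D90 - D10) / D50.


Span = (36.8 - 3.4) / 14.8 = 33.4 / 14.8 = 2.257

2.257


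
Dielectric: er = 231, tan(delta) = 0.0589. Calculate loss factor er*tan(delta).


Loss = 231 * 0.0589 = 13.606

13.606


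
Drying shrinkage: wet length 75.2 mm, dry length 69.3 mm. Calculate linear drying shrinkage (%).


DS = (75.2 - 69.3) / 75.2 * 100 = 7.85%

7.85


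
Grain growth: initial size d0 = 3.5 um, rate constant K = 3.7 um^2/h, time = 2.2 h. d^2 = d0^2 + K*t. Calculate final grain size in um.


d^2 = 3.5^2 + 3.7*2.2 = 20.39
d = sqrt(20.39) = 4.52 um

4.52


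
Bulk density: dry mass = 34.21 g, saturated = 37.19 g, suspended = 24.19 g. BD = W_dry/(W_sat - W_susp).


BD = 34.21 / (37.19 - 24.19) = 34.21 / 13.0 = 2.632 g/cm^3

2.632


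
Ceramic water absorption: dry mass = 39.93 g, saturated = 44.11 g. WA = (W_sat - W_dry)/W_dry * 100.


WA = (44.11 - 39.93) / 39.93 * 100 = 10.47%

10.47


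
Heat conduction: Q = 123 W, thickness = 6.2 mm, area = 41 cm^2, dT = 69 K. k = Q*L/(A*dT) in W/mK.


k = 123*6.2/1000/(41/10000*69) = 2.7 W/mK

2.7


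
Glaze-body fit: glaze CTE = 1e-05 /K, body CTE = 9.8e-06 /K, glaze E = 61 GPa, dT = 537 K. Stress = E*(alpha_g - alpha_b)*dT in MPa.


Stress = 61*1000*(1e-05 - 9.8e-06)*537 = 6.6 MPa

6.6


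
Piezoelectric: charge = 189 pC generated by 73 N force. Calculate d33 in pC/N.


d33 = 189 / 73 = 2.6 pC/N

2.6


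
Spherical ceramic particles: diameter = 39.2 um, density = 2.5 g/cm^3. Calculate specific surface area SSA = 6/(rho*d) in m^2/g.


SSA = 6 / (2.5 * 39.2) = 0.061 m^2/g

0.061


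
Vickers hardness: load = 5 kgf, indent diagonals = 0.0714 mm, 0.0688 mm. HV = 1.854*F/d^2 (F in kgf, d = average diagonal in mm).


d_avg = (0.0714+0.0688)/2 = 0.0701 mm
HV = 1.854*5/0.0701^2 = 1886

1886


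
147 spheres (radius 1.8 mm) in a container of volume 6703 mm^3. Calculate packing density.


V_sphere = 4/3*pi*1.8^3 = 24.429 mm^3
Total V = 147*24.429 = 3591.063 mm^3
PD = 3591.063 / 6703 = 0.536

0.536


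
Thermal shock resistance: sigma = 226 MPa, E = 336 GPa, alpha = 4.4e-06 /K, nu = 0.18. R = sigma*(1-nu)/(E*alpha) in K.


R = 226*(1-0.18)/(336*1000*4.4e-06) = 125 K

125


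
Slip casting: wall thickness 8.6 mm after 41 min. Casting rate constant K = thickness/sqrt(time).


K = 8.6 / sqrt(41) = 8.6 / 6.4031 = 1.343 mm/min^0.5

1.343


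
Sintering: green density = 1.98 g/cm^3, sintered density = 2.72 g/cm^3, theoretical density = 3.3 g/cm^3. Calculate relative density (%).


Relative = 2.72 / 3.3 * 100 = 82.4%

82.4


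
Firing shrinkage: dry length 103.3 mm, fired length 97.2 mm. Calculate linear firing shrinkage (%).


FS = (103.3 - 97.2) / 103.3 * 100 = 5.91%

5.91


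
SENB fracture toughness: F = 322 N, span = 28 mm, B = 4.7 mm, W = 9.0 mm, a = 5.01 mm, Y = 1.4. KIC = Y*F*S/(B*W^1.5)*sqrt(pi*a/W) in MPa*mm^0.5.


KIC = 1.4*322*28/(4.7*9.0^1.5)*sqrt(pi*5.01/9.0) = 131.54

131.54


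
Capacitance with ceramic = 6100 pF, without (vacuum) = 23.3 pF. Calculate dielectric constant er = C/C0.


er = 6100 / 23.3 = 261.8

261.8


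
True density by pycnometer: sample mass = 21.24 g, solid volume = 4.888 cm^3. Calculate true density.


TD = 21.24 / 4.888 = 4.345 g/cm^3

4.345


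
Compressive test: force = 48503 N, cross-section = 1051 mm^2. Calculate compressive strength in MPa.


CS = 48503 / 1051 = 46.1 MPa

46.1


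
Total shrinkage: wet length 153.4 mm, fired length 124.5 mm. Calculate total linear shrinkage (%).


TS = (153.4 - 124.5) / 153.4 * 100 = 18.84%

18.84


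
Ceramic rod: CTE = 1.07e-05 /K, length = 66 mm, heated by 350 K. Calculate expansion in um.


dL = 1.07e-05 * 66 * 350 * 1000 = 247.17 um

247.17


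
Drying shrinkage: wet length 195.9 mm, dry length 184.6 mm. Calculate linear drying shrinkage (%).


DS = (195.9 - 184.6) / 195.9 * 100 = 5.77%

5.77


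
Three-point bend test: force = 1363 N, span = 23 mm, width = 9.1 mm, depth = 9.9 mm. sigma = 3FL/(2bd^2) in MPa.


sigma = 3*1363*23/(2*9.1*9.9^2) = 52.7 MPa

52.7


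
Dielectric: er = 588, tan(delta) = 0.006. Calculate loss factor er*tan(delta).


Loss = 588 * 0.006 = 3.528

3.528


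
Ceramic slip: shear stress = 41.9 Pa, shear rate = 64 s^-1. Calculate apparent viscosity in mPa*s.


eta = tau/gamma * 1000 = 41.9/64 * 1000 = 654.7 mPa*s

654.7


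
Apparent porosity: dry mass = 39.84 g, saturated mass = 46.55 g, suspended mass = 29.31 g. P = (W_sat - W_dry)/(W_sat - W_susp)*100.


P = (46.55 - 39.84) / (46.55 - 29.31) * 100 = 6.71 / 17.24 * 100 = 38.9%

38.9


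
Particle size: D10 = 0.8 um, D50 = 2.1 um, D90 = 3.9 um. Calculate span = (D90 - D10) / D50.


Span = (3.9 - 0.8) / 2.1 = 3.1 / 2.1 = 1.476

1.476


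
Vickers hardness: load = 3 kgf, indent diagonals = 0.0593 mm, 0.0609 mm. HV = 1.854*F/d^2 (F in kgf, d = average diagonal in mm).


d_avg = (0.0593+0.0609)/2 = 0.0601 mm
HV = 1.854*3/0.0601^2 = 1540

1540


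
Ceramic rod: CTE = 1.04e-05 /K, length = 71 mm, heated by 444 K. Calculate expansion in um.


dL = 1.04e-05 * 71 * 444 * 1000 = 327.85 um

327.85


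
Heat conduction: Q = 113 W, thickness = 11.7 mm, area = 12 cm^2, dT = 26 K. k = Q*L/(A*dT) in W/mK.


k = 113*11.7/1000/(12/10000*26) = 42.38 W/mK

42.38


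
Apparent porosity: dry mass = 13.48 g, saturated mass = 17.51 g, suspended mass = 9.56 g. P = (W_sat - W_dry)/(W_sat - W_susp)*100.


P = (17.51 - 13.48) / (17.51 - 9.56) * 100 = 4.03 / 7.95 * 100 = 50.7%

50.7


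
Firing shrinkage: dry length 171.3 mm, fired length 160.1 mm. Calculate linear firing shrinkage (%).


FS = (171.3 - 160.1) / 171.3 * 100 = 6.54%

6.54


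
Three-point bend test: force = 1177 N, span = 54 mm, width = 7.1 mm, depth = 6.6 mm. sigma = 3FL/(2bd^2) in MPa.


sigma = 3*1177*54/(2*7.1*6.6^2) = 308.3 MPa

308.3


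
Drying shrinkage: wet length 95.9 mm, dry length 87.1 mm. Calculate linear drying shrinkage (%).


DS = (95.9 - 87.1) / 95.9 * 100 = 9.18%

9.18


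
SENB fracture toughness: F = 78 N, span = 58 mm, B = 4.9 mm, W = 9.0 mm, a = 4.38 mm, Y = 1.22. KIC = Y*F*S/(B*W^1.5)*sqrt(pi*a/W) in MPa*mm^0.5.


KIC = 1.22*78*58/(4.9*9.0^1.5)*sqrt(pi*4.38/9.0) = 51.58

51.58


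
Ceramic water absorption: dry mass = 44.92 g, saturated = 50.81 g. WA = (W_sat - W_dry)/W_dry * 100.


WA = (50.81 - 44.92) / 44.92 * 100 = 13.11%

13.11


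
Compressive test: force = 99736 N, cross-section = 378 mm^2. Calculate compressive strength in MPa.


CS = 99736 / 378 = 263.9 MPa

263.9


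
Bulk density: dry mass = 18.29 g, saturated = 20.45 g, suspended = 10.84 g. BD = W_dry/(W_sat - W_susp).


BD = 18.29 / (20.45 - 10.84) = 18.29 / 9.61 = 1.903 g/cm^3

1.903


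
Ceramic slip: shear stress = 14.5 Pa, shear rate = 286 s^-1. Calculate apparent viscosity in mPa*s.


eta = tau/gamma * 1000 = 14.5/286 * 1000 = 50.7 mPa*s

50.7


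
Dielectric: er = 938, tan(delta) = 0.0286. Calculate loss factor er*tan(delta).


Loss = 938 * 0.0286 = 26.827

26.827


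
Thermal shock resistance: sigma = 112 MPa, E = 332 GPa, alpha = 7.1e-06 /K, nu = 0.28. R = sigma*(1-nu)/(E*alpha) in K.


R = 112*(1-0.28)/(332*1000*7.1e-06) = 34 K

34


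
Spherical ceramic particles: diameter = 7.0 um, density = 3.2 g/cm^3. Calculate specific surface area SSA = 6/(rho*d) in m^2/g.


SSA = 6 / (3.2 * 7.0) = 0.268 m^2/g

0.268


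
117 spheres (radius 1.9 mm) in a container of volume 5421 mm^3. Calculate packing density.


V_sphere = 4/3*pi*1.9^3 = 28.7309 mm^3
Total V = 117*28.7309 = 3361.5153 mm^3
PD = 3361.5153 / 5421 = 0.62

0.62


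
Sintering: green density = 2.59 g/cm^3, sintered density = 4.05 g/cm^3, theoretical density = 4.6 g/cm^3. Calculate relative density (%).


Relative = 4.05 / 4.6 * 100 = 88.0%

88.0


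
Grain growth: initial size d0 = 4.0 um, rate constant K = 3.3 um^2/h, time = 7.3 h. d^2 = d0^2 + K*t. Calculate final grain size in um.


d^2 = 4.0^2 + 3.3*7.3 = 40.09
d = sqrt(40.09) = 6.33 um

6.33


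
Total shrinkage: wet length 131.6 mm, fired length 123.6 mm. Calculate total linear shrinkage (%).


TS = (131.6 - 123.6) / 131.6 * 100 = 6.08%

6.08


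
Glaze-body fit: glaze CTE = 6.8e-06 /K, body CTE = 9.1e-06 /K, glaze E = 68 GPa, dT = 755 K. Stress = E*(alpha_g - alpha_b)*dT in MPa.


Stress = 68*1000*(6.8e-06 - 9.1e-06)*755 = -118.1 MPa

-118.1


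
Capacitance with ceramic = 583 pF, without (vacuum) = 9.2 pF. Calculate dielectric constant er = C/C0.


er = 583 / 9.2 = 63.37

63.37


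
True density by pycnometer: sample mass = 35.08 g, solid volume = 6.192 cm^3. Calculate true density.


TD = 35.08 / 6.192 = 5.665 g/cm^3

5.665


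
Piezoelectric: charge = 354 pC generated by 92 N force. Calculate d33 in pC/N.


d33 = 354 / 92 = 3.8 pC/N

3.8


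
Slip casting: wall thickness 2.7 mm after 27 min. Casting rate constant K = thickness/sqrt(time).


K = 2.7 / sqrt(27) = 2.7 / 5.1962 = 0.52 mm/min^0.5

0.52


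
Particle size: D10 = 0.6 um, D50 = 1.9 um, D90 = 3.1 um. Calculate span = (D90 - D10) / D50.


Span = (3.1 - 0.6) / 1.9 = 2.5 / 1.9 = 1.316

1.316


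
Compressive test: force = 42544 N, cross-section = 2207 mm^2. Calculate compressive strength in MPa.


CS = 42544 / 2207 = 19.3 MPa

19.3


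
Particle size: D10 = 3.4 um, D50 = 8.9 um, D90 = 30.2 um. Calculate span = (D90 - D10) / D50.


Span = (30.2 - 3.4) / 8.9 = 26.8 / 8.9 = 3.011

3.011


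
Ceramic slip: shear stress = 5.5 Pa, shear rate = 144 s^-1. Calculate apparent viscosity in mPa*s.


eta = tau/gamma * 1000 = 5.5/144 * 1000 = 38.2 mPa*s

38.2


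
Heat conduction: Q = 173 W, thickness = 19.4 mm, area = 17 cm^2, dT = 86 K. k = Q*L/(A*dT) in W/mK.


k = 173*19.4/1000/(17/10000*86) = 22.96 W/mK

22.96


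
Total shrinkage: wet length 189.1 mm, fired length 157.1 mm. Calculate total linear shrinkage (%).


TS = (189.1 - 157.1) / 189.1 * 100 = 16.92%

16.92


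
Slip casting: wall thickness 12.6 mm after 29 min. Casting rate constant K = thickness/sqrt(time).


K = 12.6 / sqrt(29) = 12.6 / 5.3852 = 2.34 mm/min^0.5

2.34


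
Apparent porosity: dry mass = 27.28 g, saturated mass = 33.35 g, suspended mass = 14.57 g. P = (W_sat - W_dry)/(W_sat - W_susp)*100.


P = (33.35 - 27.28) / (33.35 - 14.57) * 100 = 6.07 / 18.78 * 100 = 32.3%

32.3


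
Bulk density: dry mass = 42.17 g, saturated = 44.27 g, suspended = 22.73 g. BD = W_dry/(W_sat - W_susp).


BD = 42.17 / (44.27 - 22.73) = 42.17 / 21.54 = 1.958 g/cm^3

1.958


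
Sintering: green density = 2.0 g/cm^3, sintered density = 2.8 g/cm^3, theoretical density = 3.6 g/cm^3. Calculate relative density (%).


Relative = 2.8 / 3.6 * 100 = 77.8%

77.8


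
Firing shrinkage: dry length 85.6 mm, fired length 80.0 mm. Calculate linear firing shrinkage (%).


FS = (85.6 - 80.0) / 85.6 * 100 = 6.54%

6.54


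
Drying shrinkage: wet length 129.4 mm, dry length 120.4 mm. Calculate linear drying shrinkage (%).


DS = (129.4 - 120.4) / 129.4 * 100 = 6.96%

6.96


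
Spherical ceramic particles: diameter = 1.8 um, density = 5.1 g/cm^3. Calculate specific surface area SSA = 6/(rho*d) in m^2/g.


SSA = 6 / (5.1 * 1.8) = 0.654 m^2/g

0.654


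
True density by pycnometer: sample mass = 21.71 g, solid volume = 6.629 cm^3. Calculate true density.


TD = 21.71 / 6.629 = 3.275 g/cm^3

3.275


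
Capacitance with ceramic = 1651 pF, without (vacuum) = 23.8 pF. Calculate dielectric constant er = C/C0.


er = 1651 / 23.8 = 69.37

69.37


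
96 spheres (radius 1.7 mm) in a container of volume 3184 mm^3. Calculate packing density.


V_sphere = 4/3*pi*1.7^3 = 20.5795 mm^3
Total V = 96*20.5795 = 1975.632 mm^3
PD = 1975.632 / 3184 = 0.62

0.62


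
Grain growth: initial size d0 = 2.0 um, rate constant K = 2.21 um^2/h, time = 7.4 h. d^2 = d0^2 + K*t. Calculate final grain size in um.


d^2 = 2.0^2 + 2.21*7.4 = 20.354
d = sqrt(20.354) = 4.51 um

4.51


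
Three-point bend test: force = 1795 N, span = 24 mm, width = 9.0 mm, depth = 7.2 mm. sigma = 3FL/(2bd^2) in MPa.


sigma = 3*1795*24/(2*9.0*7.2^2) = 138.5 MPa

138.5


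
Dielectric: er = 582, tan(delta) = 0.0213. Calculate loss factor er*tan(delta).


Loss = 582 * 0.0213 = 12.397

12.397


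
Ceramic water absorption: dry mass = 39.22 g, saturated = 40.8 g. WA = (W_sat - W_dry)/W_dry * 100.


WA = (40.8 - 39.22) / 39.22 * 100 = 4.03%

4.03


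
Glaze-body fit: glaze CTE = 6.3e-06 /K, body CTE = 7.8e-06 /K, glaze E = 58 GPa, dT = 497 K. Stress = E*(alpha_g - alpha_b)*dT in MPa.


Stress = 58*1000*(6.3e-06 - 7.8e-06)*497 = -43.2 MPa

-43.2


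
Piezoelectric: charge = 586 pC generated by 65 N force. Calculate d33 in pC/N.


d33 = 586 / 65 = 9.0 pC/N

9.0


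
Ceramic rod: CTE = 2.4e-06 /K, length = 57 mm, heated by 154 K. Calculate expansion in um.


dL = 2.4e-06 * 57 * 154 * 1000 = 21.067 um

21.067
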